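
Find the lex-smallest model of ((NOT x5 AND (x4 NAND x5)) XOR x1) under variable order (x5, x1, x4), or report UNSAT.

x5=0, x1=0, x4=0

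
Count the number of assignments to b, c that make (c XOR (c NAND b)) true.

Satisfying assignments: (0,0), (1,0), (1,1)
Count: 3 out of 4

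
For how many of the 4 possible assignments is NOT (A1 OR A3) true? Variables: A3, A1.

Satisfying assignments: (0,0)
Count: 1 out of 4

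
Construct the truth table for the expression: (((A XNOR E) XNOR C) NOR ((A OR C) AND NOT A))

E | A | C | Output
------------------
0 | 0 | 0 | 1
0 | 0 | 1 | 0
0 | 1 | 0 | 0
0 | 1 | 1 | 1
1 | 0 | 0 | 0
1 | 0 | 1 | 0
1 | 1 | 0 | 1
1 | 1 | 1 | 0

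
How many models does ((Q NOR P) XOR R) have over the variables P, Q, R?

Satisfying assignments: (0,0,0), (0,1,1), (1,0,1), (1,1,1)
Count: 4 out of 8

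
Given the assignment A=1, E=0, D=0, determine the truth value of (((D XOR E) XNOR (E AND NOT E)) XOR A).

Substituting: (((0 XOR 0) XNOR (0 AND NOT 0)) XOR 1)
= 0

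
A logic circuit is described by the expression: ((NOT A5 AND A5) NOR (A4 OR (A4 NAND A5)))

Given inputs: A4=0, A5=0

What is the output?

Substituting: ((NOT 0 AND 0) NOR (0 OR (0 NAND 0)))
= 0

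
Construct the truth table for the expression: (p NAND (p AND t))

t | p | Output
--------------
0 | 0 | 1
0 | 1 | 1
1 | 0 | 1
1 | 1 | 0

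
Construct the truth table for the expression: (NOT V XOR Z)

V | Z | Output
--------------
0 | 0 | 1
0 | 1 | 0
1 | 0 | 0
1 | 1 | 1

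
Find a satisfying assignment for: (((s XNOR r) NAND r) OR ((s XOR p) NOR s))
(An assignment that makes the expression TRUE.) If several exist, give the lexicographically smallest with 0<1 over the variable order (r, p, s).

r=0, p=0, s=0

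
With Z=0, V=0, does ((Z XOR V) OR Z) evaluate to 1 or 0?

Substituting: ((0 XOR 0) OR 0)
= 0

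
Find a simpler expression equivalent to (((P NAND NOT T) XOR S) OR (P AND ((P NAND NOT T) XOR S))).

By absorption (E OR (E AND v) = E):
= ((P NAND NOT T) XOR S)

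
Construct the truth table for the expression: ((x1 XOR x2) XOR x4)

x1 | x2 | x4 | Output
---------------------
0 | 0 | 0 | 0
0 | 0 | 1 | 1
0 | 1 | 0 | 1
0 | 1 | 1 | 0
1 | 0 | 0 | 1
1 | 0 | 1 | 0
1 | 1 | 0 | 0
1 | 1 | 1 | 1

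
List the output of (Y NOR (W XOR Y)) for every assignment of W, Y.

W | Y | Output
--------------
0 | 0 | 1
0 | 1 | 0
1 | 0 | 0
1 | 1 | 0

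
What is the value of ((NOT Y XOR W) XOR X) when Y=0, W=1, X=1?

Substituting: ((NOT 0 XOR 1) XOR 1)
= 1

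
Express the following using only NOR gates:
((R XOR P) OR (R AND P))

((((((R NOR P) NOR (R NOR P)) NOR ((R NOR P) NOR (R NOR P))) NOR ((((R NOR R) NOR (P NOR P)) NOR ((R NOR R) NOR (P NOR P))) NOR (((R NOR R) NOR (P NOR P)) NOR ((R NOR R) NOR (P NOR P))))) NOR ((R NOR R) NOR (P NOR P))) NOR (((((R NOR P) NOR (R NOR P)) NOR ((R NOR P) NOR (R NOR P))) NOR ((((R NOR R) NOR (P NOR P)) NOR ((R NOR R) NOR (P NOR P))) NOR (((R NOR R) NOR (P NOR P)) NOR ((R NOR R) NOR (P NOR P))))) NOR ((R NOR R) NOR (P NOR P))))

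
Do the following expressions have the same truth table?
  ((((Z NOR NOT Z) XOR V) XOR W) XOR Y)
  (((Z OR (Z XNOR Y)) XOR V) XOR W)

No. Counterexample: with V=0, W=0, Z=0, Y=0, Expression 1 = 0 but Expression 2 = 1.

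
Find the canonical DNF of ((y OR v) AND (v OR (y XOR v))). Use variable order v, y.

(NOT v AND y) OR (v AND NOT y) OR (v AND y)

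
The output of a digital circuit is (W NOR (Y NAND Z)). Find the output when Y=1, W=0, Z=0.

Substituting: (0 NOR (1 NAND 0))
= 0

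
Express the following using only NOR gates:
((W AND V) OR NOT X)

((((W NOR W) NOR (V NOR V)) NOR (X NOR X)) NOR (((W NOR W) NOR (V NOR V)) NOR (X NOR X)))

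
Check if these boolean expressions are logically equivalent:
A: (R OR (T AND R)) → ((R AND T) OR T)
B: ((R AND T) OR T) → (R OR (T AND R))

No, Converse is not equivalent to original (counterexample: T=0, R=1)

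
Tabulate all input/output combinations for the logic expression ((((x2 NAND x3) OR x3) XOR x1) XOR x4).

x1 | x3 | x4 | x2 | Output
--------------------------
0 | 0 | 0 | 0 | 1
0 | 0 | 0 | 1 | 1
0 | 0 | 1 | 0 | 0
0 | 0 | 1 | 1 | 0
0 | 1 | 0 | 0 | 1
0 | 1 | 0 | 1 | 1
0 | 1 | 1 | 0 | 0
0 | 1 | 1 | 1 | 0
1 | 0 | 0 | 0 | 0
1 | 0 | 0 | 1 | 0
1 | 0 | 1 | 0 | 1
1 | 0 | 1 | 1 | 1
1 | 1 | 0 | 0 | 0
1 | 1 | 0 | 1 | 0
1 | 1 | 1 | 0 | 1
1 | 1 | 1 | 1 | 1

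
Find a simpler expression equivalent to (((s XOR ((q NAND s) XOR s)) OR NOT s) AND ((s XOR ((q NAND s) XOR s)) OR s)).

By distribution ((E OR v) AND (E OR NOT v) = E) then XOR self-cancellation ((E XOR v) XOR v = E):
= (q NAND s)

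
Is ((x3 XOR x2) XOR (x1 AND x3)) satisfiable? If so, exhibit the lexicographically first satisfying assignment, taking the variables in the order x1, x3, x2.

x1=0, x3=0, x2=1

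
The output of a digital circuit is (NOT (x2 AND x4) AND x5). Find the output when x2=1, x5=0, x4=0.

Substituting: (NOT (1 AND 0) AND 0)
= 0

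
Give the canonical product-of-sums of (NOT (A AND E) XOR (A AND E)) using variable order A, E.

ΠM() = TRUE (no maxterms)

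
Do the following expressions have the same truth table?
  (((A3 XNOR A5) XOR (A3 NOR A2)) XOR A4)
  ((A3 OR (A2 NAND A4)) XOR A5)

No. Counterexample: with A5=0, A2=0, A3=0, A4=0, Expression 1 = 0 but Expression 2 = 1.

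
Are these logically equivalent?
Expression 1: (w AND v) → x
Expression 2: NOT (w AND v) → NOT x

No, Inverse is not equivalent to original (counterexample: x=0, v=1, w=1)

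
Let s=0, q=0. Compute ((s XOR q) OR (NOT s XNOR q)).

Substituting: ((0 XOR 0) OR (NOT 0 XNOR 0))
= 0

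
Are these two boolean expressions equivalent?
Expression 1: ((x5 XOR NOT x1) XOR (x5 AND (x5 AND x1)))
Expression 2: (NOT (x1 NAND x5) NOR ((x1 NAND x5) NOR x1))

No. Counterexample: with x5=0, x1=1, Expression 1 = 0 but Expression 2 = 1.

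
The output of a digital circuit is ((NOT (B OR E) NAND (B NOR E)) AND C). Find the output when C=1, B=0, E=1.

Substituting: ((NOT (0 OR 1) NAND (0 NOR 1)) AND 1)
= 1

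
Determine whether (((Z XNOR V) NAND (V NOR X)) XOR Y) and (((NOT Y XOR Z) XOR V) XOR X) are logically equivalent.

No. Counterexample: with Z=0, V=0, X=0, Y=0, Expression 1 = 0 but Expression 2 = 1.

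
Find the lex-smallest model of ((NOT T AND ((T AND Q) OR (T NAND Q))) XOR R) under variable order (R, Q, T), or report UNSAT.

R=0, Q=0, T=0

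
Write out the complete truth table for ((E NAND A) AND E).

A | E | Output
--------------
0 | 0 | 0
0 | 1 | 1
1 | 0 | 0
1 | 1 | 0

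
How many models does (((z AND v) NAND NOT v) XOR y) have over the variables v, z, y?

Satisfying assignments: (0,0,0), (0,1,0), (1,0,0), (1,1,0)
Count: 4 out of 8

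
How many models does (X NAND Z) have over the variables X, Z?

Satisfying assignments: (0,0), (0,1), (1,0)
Count: 3 out of 4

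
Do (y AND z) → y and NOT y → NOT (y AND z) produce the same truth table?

Yes, Contrapositive is always equivalent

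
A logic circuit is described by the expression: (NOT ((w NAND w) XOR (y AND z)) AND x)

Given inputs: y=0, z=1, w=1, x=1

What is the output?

Substituting: (NOT ((1 NAND 1) XOR (0 AND 1)) AND 1)
= 1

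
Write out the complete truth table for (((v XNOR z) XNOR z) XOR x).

x | v | z | Output
------------------
0 | 0 | 0 | 0
0 | 0 | 1 | 0
0 | 1 | 0 | 1
0 | 1 | 1 | 1
1 | 0 | 0 | 1
1 | 0 | 1 | 1
1 | 1 | 0 | 0
1 | 1 | 1 | 0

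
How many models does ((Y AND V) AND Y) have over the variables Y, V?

Satisfying assignments: (1,1)
Count: 1 out of 4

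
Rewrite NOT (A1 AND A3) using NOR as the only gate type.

(((A1 NOR A1) NOR (A3 NOR A3)) NOR ((A1 NOR A1) NOR (A3 NOR A3)))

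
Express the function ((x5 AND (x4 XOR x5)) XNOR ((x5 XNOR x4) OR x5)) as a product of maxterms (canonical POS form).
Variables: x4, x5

ΠM(0, 3) = (x4 OR x5) AND (NOT x4 OR NOT x5)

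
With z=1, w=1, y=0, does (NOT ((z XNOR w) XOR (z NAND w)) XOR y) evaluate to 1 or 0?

Substituting: (NOT ((1 XNOR 1) XOR (1 NAND 1)) XOR 0)
= 0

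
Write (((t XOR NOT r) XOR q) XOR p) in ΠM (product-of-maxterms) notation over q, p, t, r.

ΠM(1, 2, 4, 7, 8, 11, 13, 14) = (q OR p OR t OR NOT r) AND (q OR p OR NOT t OR r) AND (q OR NOT p OR t OR r) AND (q OR NOT p OR NOT t OR NOT r) AND (NOT q OR p OR t OR r) AND (NOT q OR p OR NOT t OR NOT r) AND (NOT q OR NOT p OR t OR NOT r) AND (NOT q OR NOT p OR NOT t OR r)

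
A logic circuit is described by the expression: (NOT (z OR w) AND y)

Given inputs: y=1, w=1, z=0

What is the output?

Substituting: (NOT (0 OR 1) AND 1)
= 0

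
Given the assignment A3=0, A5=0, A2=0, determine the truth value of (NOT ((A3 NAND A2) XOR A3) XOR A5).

Substituting: (NOT ((0 NAND 0) XOR 0) XOR 0)
= 0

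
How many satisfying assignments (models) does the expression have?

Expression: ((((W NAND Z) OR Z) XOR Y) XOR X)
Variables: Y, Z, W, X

Satisfying assignments: (0,0,0,0), (0,0,1,0), (0,1,0,0), (0,1,1,0), (1,0,0,1), (1,0,1,1), (1,1,0,1), (1,1,1,1)
Count: 8 out of 16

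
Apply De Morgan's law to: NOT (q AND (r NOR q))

NOT q OR NOT (r NOR q)
De Morgan's: NOT(AND of terms) = OR of negations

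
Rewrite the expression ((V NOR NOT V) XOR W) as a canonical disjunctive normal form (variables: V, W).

(NOT V AND W) OR (V AND W)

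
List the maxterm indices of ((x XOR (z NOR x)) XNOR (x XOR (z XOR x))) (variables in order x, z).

ΠM(0, 1, 2) = (x OR z) AND (x OR NOT z) AND (NOT x OR z)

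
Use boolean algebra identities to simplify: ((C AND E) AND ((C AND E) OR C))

By absorption (E AND (E OR v) = E):
= (C AND E)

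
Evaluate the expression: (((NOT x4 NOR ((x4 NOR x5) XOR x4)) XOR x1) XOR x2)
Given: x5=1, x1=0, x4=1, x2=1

Substituting: (((NOT 1 NOR ((1 NOR 1) XOR 1)) XOR 0) XOR 1)
= 1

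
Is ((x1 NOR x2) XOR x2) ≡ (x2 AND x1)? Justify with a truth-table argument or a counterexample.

No. Counterexample: with x2=0, x1=0, Expression 1 = 1 but Expression 2 = 0.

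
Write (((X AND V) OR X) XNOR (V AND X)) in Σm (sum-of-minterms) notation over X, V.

Σm(0, 1, 3) = (NOT X AND NOT V) OR (NOT X AND V) OR (X AND V)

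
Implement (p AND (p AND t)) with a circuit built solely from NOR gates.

((p NOR p) NOR (((p NOR p) NOR (t NOR t)) NOR ((p NOR p) NOR (t NOR t))))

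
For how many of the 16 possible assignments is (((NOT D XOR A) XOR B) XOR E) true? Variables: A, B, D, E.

Satisfying assignments: (0,0,0,0), (0,0,1,1), (0,1,0,1), (0,1,1,0), (1,0,0,1), (1,0,1,0), (1,1,0,0), (1,1,1,1)
Count: 8 out of 16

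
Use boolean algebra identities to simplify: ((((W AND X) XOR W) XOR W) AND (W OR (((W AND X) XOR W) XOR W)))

By absorption (E AND (E OR v) = E) then XOR self-cancellation ((E XOR v) XOR v = E):
= (W AND X)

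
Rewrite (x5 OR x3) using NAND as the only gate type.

((x5 NAND x5) NAND (x3 NAND x3))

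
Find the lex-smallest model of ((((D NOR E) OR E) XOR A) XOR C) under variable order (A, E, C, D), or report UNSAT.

A=0, E=0, C=0, D=0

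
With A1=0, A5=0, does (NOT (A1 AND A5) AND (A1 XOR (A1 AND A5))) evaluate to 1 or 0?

Substituting: (NOT (0 AND 0) AND (0 XOR (0 AND 0)))
= 0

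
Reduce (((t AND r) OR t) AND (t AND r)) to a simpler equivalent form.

By absorption (E AND (E OR v) = E):
= (t AND r)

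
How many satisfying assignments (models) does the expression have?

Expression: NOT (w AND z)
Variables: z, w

Satisfying assignments: (0,0), (0,1), (1,0)
Count: 3 out of 4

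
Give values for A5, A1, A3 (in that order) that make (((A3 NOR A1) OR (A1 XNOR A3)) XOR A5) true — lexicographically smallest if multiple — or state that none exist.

A5=0, A1=0, A3=0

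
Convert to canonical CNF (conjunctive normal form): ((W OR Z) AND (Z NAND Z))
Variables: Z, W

(Z OR W) AND (NOT Z OR W) AND (NOT Z OR NOT W)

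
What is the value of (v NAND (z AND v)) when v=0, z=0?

Substituting: (0 NAND (0 AND 0))
= 1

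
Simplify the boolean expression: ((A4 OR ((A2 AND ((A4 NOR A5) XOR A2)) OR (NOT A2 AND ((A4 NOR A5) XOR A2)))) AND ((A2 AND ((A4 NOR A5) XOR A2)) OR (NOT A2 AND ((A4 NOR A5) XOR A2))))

By absorption (E AND (E OR v) = E) then distribution ((E AND v) OR (E AND NOT v) = E):
= ((A4 NOR A5) XOR A2)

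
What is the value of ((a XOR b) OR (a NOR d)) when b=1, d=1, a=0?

Substituting: ((0 XOR 1) OR (0 NOR 1))
= 1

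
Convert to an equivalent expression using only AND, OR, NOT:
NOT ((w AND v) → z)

(w AND v) AND NOT z
(Negated implication: NOT(A → B) = A AND NOT B)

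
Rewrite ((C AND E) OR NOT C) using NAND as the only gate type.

((((C NAND E) NAND (C NAND E)) NAND ((C NAND E) NAND (C NAND E))) NAND ((C NAND C) NAND (C NAND C)))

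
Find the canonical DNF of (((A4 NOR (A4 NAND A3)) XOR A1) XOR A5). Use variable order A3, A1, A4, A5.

(NOT A3 AND NOT A1 AND NOT A4 AND A5) OR (NOT A3 AND NOT A1 AND A4 AND A5) OR (NOT A3 AND A1 AND NOT A4 AND NOT A5) OR (NOT A3 AND A1 AND A4 AND NOT A5) OR (A3 AND NOT A1 AND NOT A4 AND A5) OR (A3 AND NOT A1 AND A4 AND A5) OR (A3 AND A1 AND NOT A4 AND NOT A5) OR (A3 AND A1 AND A4 AND NOT A5)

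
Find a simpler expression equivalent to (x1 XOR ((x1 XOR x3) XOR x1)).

By XOR self-cancellation ((E XOR v) XOR v = E):
= (x1 XOR x3)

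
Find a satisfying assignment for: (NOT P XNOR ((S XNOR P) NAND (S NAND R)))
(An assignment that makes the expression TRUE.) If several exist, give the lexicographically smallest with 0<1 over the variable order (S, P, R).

S=1, P=0, R=0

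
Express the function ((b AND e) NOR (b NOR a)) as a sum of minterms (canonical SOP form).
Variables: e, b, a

Σm(1, 2, 3, 5) = (NOT e AND NOT b AND a) OR (NOT e AND b AND NOT a) OR (NOT e AND b AND a) OR (e AND NOT b AND a)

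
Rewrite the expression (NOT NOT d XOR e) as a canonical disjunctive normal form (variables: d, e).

(NOT d AND e) OR (d AND NOT e)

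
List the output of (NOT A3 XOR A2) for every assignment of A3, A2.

A3 | A2 | Output
----------------
0 | 0 | 1
0 | 1 | 0
1 | 0 | 0
1 | 1 | 1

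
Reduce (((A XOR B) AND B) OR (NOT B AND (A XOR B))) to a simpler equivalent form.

By distribution ((E AND v) OR (E AND NOT v) = E):
= (A XOR B)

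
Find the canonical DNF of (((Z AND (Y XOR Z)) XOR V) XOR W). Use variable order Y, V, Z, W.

(NOT Y AND NOT V AND NOT Z AND W) OR (NOT Y AND NOT V AND Z AND NOT W) OR (NOT Y AND V AND NOT Z AND NOT W) OR (NOT Y AND V AND Z AND W) OR (Y AND NOT V AND NOT Z AND W) OR (Y AND NOT V AND Z AND W) OR (Y AND V AND NOT Z AND NOT W) OR (Y AND V AND Z AND NOT W)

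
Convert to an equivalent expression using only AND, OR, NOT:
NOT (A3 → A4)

A3 AND NOT A4
(Negated implication: NOT(A → B) = A AND NOT B)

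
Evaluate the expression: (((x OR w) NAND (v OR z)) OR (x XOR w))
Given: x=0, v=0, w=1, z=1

Substituting: (((0 OR 1) NAND (0 OR 1)) OR (0 XOR 1))
= 1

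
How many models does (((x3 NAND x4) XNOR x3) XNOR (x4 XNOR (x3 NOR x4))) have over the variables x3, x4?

Satisfying assignments: (0,0), (0,1), (1,0), (1,1)
Count: 4 out of 4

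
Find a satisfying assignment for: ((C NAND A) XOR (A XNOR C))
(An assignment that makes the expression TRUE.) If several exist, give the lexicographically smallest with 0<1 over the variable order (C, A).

C=0, A=1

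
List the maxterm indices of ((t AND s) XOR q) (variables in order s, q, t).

ΠM(0, 1, 4, 7) = (s OR q OR t) AND (s OR q OR NOT t) AND (NOT s OR q OR t) AND (NOT s OR NOT q OR NOT t)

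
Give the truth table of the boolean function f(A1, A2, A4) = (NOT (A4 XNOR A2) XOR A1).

A1 | A2 | A4 | Output
---------------------
0 | 0 | 0 | 0
0 | 0 | 1 | 1
0 | 1 | 0 | 1
0 | 1 | 1 | 0
1 | 0 | 0 | 1
1 | 0 | 1 | 0
1 | 1 | 0 | 0
1 | 1 | 1 | 1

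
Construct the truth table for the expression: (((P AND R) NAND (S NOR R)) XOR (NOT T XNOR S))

T | S | R | P | Output
----------------------
0 | 0 | 0 | 0 | 1
0 | 0 | 0 | 1 | 1
0 | 0 | 1 | 0 | 1
0 | 0 | 1 | 1 | 1
0 | 1 | 0 | 0 | 0
0 | 1 | 0 | 1 | 0
0 | 1 | 1 | 0 | 0
0 | 1 | 1 | 1 | 0
1 | 0 | 0 | 0 | 0
1 | 0 | 0 | 1 | 0
1 | 0 | 1 | 0 | 0
1 | 0 | 1 | 1 | 0
1 | 1 | 0 | 0 | 1
1 | 1 | 0 | 1 | 1
1 | 1 | 1 | 0 | 1
1 | 1 | 1 | 1 | 1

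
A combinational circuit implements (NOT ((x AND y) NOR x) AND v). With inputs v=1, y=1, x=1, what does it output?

Substituting: (NOT ((1 AND 1) NOR 1) AND 1)
= 1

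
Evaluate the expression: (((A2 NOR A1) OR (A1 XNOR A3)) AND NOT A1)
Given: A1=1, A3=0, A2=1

Substituting: (((1 NOR 1) OR (1 XNOR 0)) AND NOT 1)
= 0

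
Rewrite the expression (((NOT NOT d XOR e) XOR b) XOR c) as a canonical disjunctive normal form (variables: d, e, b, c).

(NOT d AND NOT e AND NOT b AND c) OR (NOT d AND NOT e AND b AND NOT c) OR (NOT d AND e AND NOT b AND NOT c) OR (NOT d AND e AND b AND c) OR (d AND NOT e AND NOT b AND NOT c) OR (d AND NOT e AND b AND c) OR (d AND e AND NOT b AND c) OR (d AND e AND b AND NOT c)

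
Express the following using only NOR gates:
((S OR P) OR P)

((((S NOR P) NOR (S NOR P)) NOR P) NOR (((S NOR P) NOR (S NOR P)) NOR P))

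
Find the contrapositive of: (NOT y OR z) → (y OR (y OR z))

Contrapositive: NOT (y OR (y OR z)) → NOT (NOT y OR z)
Note: A statement and its contrapositive are logically equivalent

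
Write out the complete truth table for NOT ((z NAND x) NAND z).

z | x | Output
--------------
0 | 0 | 0
0 | 1 | 0
1 | 0 | 1
1 | 1 | 0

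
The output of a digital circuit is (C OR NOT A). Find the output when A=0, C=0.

Substituting: (0 OR NOT 0)
= 1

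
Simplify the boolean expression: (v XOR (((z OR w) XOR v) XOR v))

By XOR self-cancellation ((E XOR v) XOR v = E):
= ((z OR w) XOR v)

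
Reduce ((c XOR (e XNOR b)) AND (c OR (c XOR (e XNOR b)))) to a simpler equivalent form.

By absorption (E AND (E OR v) = E):
= (c XOR (e XNOR b))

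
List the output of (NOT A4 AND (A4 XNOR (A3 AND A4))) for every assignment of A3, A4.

A3 | A4 | Output
----------------
0 | 0 | 1
0 | 1 | 0
1 | 0 | 1
1 | 1 | 0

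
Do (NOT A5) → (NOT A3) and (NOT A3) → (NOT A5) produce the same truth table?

No, Converse is not equivalent to original (counterexample: A5=0, A4=0, A3=1)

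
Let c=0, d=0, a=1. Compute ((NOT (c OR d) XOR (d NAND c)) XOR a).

Substituting: ((NOT (0 OR 0) XOR (0 NAND 0)) XOR 1)
= 1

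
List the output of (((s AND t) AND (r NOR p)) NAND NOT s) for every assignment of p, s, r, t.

p | s | r | t | Output
----------------------
0 | 0 | 0 | 0 | 1
0 | 0 | 0 | 1 | 1
0 | 0 | 1 | 0 | 1
0 | 0 | 1 | 1 | 1
0 | 1 | 0 | 0 | 1
0 | 1 | 0 | 1 | 1
0 | 1 | 1 | 0 | 1
0 | 1 | 1 | 1 | 1
1 | 0 | 0 | 0 | 1
1 | 0 | 0 | 1 | 1
1 | 0 | 1 | 0 | 1
1 | 0 | 1 | 1 | 1
1 | 1 | 0 | 0 | 1
1 | 1 | 0 | 1 | 1
1 | 1 | 1 | 0 | 1
1 | 1 | 1 | 1 | 1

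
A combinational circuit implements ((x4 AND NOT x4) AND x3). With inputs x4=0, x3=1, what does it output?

Substituting: ((0 AND NOT 0) AND 1)
= 0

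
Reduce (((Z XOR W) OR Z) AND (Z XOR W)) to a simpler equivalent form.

By absorption (E AND (E OR v) = E):
= (Z XOR W)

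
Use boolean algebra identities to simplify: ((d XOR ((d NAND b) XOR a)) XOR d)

By XOR self-cancellation ((E XOR v) XOR v = E):
= ((d NAND b) XOR a)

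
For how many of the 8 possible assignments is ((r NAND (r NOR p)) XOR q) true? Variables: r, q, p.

Satisfying assignments: (0,0,0), (0,0,1), (1,0,0), (1,0,1)
Count: 4 out of 8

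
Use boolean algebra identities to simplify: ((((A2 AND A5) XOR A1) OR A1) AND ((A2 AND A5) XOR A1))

By absorption (E AND (E OR v) = E):
= ((A2 AND A5) XOR A1)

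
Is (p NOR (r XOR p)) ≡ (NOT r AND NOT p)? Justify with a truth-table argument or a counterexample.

Yes, they are equivalent — the two output columns agree on all 4 assignments:
r | p | Expression 1 | Expression 2
-----------------------------------
0 | 0 | 1 | 1
0 | 1 | 0 | 0
1 | 0 | 0 | 0
1 | 1 | 0 | 0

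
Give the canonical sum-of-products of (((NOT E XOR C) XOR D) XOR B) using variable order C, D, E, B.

Σm(0, 3, 5, 6, 9, 10, 12, 15) = (NOT C AND NOT D AND NOT E AND NOT B) OR (NOT C AND NOT D AND E AND B) OR (NOT C AND D AND NOT E AND B) OR (NOT C AND D AND E AND NOT B) OR (C AND NOT D AND NOT E AND B) OR (C AND NOT D AND E AND NOT B) OR (C AND D AND NOT E AND NOT B) OR (C AND D AND E AND B)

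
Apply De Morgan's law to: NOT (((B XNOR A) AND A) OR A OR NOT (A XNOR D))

NOT ((B XNOR A) AND A) AND NOT A AND (A XNOR D)
De Morgan's: NOT(OR of terms) = AND of negations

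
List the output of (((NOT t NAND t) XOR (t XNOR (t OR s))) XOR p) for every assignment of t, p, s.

t | p | s | Output
------------------
0 | 0 | 0 | 0
0 | 0 | 1 | 1
0 | 1 | 0 | 1
0 | 1 | 1 | 0
1 | 0 | 0 | 0
1 | 0 | 1 | 0
1 | 1 | 0 | 1
1 | 1 | 1 | 1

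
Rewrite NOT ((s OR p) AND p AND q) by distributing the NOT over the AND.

NOT (s OR p) OR NOT p OR NOT q
De Morgan's: NOT(AND of terms) = OR of negations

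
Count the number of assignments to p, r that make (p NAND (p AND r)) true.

Satisfying assignments: (0,0), (0,1), (1,0)
Count: 3 out of 4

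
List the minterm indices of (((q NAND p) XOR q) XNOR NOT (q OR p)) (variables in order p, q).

Σm(0, 1) = (NOT p AND NOT q) OR (NOT p AND q)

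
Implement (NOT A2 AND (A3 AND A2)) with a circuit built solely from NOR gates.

(((A2 NOR A2) NOR (A2 NOR A2)) NOR (((A3 NOR A3) NOR (A2 NOR A2)) NOR ((A3 NOR A3) NOR (A2 NOR A2))))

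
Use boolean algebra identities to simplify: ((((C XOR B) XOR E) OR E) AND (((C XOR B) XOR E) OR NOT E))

By distribution ((E OR v) AND (E OR NOT v) = E):
= ((C XOR B) XOR E)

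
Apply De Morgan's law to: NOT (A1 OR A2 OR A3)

NOT A1 AND NOT A2 AND NOT A3
De Morgan's: NOT(OR of terms) = AND of negations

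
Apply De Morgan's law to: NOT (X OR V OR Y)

NOT X AND NOT V AND NOT Y
De Morgan's: NOT(OR of terms) = AND of negations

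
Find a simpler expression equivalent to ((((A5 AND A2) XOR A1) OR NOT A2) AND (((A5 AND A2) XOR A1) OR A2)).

By distribution ((E OR v) AND (E OR NOT v) = E):
= ((A5 AND A2) XOR A1)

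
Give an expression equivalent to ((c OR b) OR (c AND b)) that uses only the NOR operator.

((((c NOR b) NOR (c NOR b)) NOR ((c NOR c) NOR (b NOR b))) NOR (((c NOR b) NOR (c NOR b)) NOR ((c NOR c) NOR (b NOR b))))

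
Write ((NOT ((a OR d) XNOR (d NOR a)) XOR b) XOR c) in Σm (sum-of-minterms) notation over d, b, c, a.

Σm(0, 1, 6, 7, 8, 9, 14, 15) = (NOT d AND NOT b AND NOT c AND NOT a) OR (NOT d AND NOT b AND NOT c AND a) OR (NOT d AND b AND c AND NOT a) OR (NOT d AND b AND c AND a) OR (d AND NOT b AND NOT c AND NOT a) OR (d AND NOT b AND NOT c AND a) OR (d AND b AND c AND NOT a) OR (d AND b AND c AND a)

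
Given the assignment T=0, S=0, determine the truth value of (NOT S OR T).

Substituting: (NOT 0 OR 0)
= 1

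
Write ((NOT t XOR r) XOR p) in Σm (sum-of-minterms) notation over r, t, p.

Σm(0, 3, 5, 6) = (NOT r AND NOT t AND NOT p) OR (NOT r AND t AND p) OR (r AND NOT t AND p) OR (r AND t AND NOT p)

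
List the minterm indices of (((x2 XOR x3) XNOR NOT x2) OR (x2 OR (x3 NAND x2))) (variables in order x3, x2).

Σm(0, 1, 2, 3) = (NOT x3 AND NOT x2) OR (NOT x3 AND x2) OR (x3 AND NOT x2) OR (x3 AND x2)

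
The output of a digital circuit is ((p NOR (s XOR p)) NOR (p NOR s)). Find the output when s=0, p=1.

Substituting: ((1 NOR (0 XOR 1)) NOR (1 NOR 0))
= 1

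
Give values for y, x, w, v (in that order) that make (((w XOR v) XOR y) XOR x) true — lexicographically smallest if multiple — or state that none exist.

y=0, x=0, w=0, v=1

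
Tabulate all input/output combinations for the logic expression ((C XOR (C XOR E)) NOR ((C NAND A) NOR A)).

C | A | E | Output
------------------
0 | 0 | 0 | 1
0 | 0 | 1 | 0
0 | 1 | 0 | 1
0 | 1 | 1 | 0
1 | 0 | 0 | 1
1 | 0 | 1 | 0
1 | 1 | 0 | 1
1 | 1 | 1 | 0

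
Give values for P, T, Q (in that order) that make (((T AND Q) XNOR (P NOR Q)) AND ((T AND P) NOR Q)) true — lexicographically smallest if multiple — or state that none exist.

P=1, T=0, Q=0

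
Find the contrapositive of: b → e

Contrapositive: NOT e → NOT b
Note: A statement and its contrapositive are logically equivalent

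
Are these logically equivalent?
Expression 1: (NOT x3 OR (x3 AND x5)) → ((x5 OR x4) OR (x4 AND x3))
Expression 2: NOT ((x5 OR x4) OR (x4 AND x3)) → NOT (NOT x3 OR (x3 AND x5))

Yes, Contrapositive is always equivalent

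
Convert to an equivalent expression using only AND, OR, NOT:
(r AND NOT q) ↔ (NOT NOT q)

((r AND NOT q) AND (NOT NOT q)) OR (NOT (r AND NOT q) AND NOT q)
(Biconditional = both true or both false)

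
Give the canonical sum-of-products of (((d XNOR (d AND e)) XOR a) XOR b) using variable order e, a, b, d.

Σm(0, 3, 5, 6, 8, 9, 14, 15) = (NOT e AND NOT a AND NOT b AND NOT d) OR (NOT e AND NOT a AND b AND d) OR (NOT e AND a AND NOT b AND d) OR (NOT e AND a AND b AND NOT d) OR (e AND NOT a AND NOT b AND NOT d) OR (e AND NOT a AND NOT b AND d) OR (e AND a AND b AND NOT d) OR (e AND a AND b AND d)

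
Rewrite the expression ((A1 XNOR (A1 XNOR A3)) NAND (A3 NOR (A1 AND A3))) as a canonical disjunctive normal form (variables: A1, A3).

(NOT A1 AND NOT A3) OR (NOT A1 AND A3) OR (A1 AND NOT A3) OR (A1 AND A3)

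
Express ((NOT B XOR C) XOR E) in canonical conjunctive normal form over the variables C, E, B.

(C OR E OR NOT B) AND (C OR NOT E OR B) AND (NOT C OR E OR B) AND (NOT C OR NOT E OR NOT B)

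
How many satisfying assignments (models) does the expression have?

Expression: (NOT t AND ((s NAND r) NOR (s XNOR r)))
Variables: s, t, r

No assignment satisfies the expression.
Count: 0 out of 8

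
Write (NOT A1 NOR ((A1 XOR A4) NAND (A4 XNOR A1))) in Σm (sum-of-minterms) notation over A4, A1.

Σm() = FALSE (no minterms)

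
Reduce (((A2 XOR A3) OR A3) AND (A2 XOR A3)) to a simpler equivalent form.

By absorption (E AND (E OR v) = E):
= (A2 XOR A3)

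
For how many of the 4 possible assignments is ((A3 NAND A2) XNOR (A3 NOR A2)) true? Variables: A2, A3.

Satisfying assignments: (0,0), (1,1)
Count: 2 out of 4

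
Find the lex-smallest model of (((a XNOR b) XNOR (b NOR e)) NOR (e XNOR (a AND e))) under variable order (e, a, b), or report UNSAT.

e=1, a=0, b=0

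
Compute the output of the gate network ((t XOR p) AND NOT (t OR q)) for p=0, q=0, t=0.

Substituting: ((0 XOR 0) AND NOT (0 OR 0))
= 0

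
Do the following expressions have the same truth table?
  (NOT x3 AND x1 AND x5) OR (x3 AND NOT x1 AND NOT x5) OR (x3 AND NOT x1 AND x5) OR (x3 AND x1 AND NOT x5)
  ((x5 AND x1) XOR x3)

Yes, they are equivalent — the two output columns agree on all 8 assignments:
x3 | x1 | x5 | Expression 1 | Expression 2
------------------------------------------
0 | 0 | 0 | 0 | 0
0 | 0 | 1 | 0 | 0
0 | 1 | 0 | 0 | 0
0 | 1 | 1 | 1 | 1
1 | 0 | 0 | 1 | 1
1 | 0 | 1 | 1 | 1
1 | 1 | 0 | 1 | 1
1 | 1 | 1 | 0 | 0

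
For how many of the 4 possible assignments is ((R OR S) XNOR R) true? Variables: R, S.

Satisfying assignments: (0,0), (1,0), (1,1)
Count: 3 out of 4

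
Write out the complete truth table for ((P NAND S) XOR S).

S | P | Output
--------------
0 | 0 | 1
0 | 1 | 1
1 | 0 | 0
1 | 1 | 1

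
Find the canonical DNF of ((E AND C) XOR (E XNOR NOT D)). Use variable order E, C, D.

(NOT E AND NOT C AND D) OR (NOT E AND C AND D) OR (E AND NOT C AND NOT D) OR (E AND C AND D)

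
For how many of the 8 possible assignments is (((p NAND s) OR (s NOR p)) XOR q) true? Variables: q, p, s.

Satisfying assignments: (0,0,0), (0,0,1), (0,1,0), (1,1,1)
Count: 4 out of 8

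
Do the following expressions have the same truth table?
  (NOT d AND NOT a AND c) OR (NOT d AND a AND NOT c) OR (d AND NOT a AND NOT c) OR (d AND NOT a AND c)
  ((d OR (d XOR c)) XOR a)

Yes, they are equivalent — the two output columns agree on all 8 assignments:
d | a | c | Expression 1 | Expression 2
---------------------------------------
0 | 0 | 0 | 0 | 0
0 | 0 | 1 | 1 | 1
0 | 1 | 0 | 1 | 1
0 | 1 | 1 | 0 | 0
1 | 0 | 0 | 1 | 1
1 | 0 | 1 | 1 | 1
1 | 1 | 0 | 0 | 0
1 | 1 | 1 | 0 | 0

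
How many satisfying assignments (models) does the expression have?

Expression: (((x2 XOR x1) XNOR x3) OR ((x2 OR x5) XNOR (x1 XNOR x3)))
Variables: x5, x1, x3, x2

Satisfying assignments: (0,0,0,0), (0,0,0,1), (0,0,1,0), (0,0,1,1), (0,1,0,0), (0,1,0,1), (0,1,1,0), (0,1,1,1), (1,0,0,0), (1,0,0,1), (1,0,1,1), (1,1,0,1), (1,1,1,0), (1,1,1,1)
Count: 14 out of 16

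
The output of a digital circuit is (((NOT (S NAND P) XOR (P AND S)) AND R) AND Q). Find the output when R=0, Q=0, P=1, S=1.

Substituting: (((NOT (1 NAND 1) XOR (1 AND 1)) AND 0) AND 0)
= 0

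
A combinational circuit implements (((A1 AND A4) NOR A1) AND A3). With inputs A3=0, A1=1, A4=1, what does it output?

Substituting: (((1 AND 1) NOR 1) AND 0)
= 0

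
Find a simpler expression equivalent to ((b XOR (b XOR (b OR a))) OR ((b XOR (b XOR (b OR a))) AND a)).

By absorption (E OR (E AND v) = E) then XOR self-cancellation ((E XOR v) XOR v = E):
= (b OR a)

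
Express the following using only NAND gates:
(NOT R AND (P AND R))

(((R NAND R) NAND ((P NAND R) NAND (P NAND R))) NAND ((R NAND R) NAND ((P NAND R) NAND (P NAND R))))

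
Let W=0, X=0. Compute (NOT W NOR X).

Substituting: (NOT 0 NOR 0)
= 0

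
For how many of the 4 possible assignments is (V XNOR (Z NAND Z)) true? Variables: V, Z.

Satisfying assignments: (0,1), (1,0)
Count: 2 out of 4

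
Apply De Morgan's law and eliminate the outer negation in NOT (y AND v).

NOT y OR NOT v
De Morgan's: NOT(AND of terms) = OR of negations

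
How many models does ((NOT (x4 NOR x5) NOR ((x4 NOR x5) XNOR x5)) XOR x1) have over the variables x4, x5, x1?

Satisfying assignments: (0,0,0), (0,1,1), (1,0,1), (1,1,1)
Count: 4 out of 8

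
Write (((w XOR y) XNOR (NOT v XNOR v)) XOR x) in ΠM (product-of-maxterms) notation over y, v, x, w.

ΠM(1, 2, 5, 6, 8, 11, 12, 15) = (y OR v OR x OR NOT w) AND (y OR v OR NOT x OR w) AND (y OR NOT v OR x OR NOT w) AND (y OR NOT v OR NOT x OR w) AND (NOT y OR v OR x OR w) AND (NOT y OR v OR NOT x OR NOT w) AND (NOT y OR NOT v OR x OR w) AND (NOT y OR NOT v OR NOT x OR NOT w)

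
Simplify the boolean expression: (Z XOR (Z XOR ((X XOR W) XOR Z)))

By XOR self-cancellation ((E XOR v) XOR v = E):
= ((X XOR W) XOR Z)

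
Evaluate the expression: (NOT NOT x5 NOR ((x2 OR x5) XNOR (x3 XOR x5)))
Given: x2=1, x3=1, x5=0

Substituting: (NOT NOT 0 NOR ((1 OR 0) XNOR (1 XOR 0)))
= 0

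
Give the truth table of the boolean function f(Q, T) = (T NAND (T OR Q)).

Q | T | Output
--------------
0 | 0 | 1
0 | 1 | 0
1 | 0 | 1
1 | 1 | 0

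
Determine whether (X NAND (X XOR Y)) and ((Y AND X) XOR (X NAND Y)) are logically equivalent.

No. Counterexample: with X=1, Y=0, Expression 1 = 0 but Expression 2 = 1.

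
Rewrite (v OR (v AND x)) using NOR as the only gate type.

((v NOR ((v NOR v) NOR (x NOR x))) NOR (v NOR ((v NOR v) NOR (x NOR x))))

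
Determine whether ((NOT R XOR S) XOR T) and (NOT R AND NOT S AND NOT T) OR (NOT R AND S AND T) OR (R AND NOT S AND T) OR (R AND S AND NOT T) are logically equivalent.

Yes, they are equivalent — the two output columns agree on all 8 assignments:
R | S | T | Expression 1 | Expression 2
---------------------------------------
0 | 0 | 0 | 1 | 1
0 | 0 | 1 | 0 | 0
0 | 1 | 0 | 0 | 0
0 | 1 | 1 | 1 | 1
1 | 0 | 0 | 0 | 0
1 | 0 | 1 | 1 | 1
1 | 1 | 0 | 1 | 1
1 | 1 | 1 | 0 | 0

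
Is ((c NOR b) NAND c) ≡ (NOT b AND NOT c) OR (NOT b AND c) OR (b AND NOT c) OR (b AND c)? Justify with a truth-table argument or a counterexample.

Yes, they are equivalent — the two output columns agree on all 4 assignments:
b | c | Expression 1 | Expression 2
-----------------------------------
0 | 0 | 1 | 1
0 | 1 | 1 | 1
1 | 0 | 1 | 1
1 | 1 | 1 | 1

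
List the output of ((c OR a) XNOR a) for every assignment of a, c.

a | c | Output
--------------
0 | 0 | 1
0 | 1 | 0
1 | 0 | 1
1 | 1 | 1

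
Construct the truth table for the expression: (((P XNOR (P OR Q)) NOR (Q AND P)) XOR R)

Q | R | P | Output
------------------
0 | 0 | 0 | 0
0 | 0 | 1 | 0
0 | 1 | 0 | 1
0 | 1 | 1 | 1
1 | 0 | 0 | 1
1 | 0 | 1 | 0
1 | 1 | 0 | 0
1 | 1 | 1 | 1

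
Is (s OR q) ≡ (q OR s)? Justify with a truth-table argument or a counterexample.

Yes, they are equivalent — the two output columns agree on all 4 assignments:
s | q | Expression 1 | Expression 2
-----------------------------------
0 | 0 | 0 | 0
0 | 1 | 1 | 1
1 | 0 | 1 | 1
1 | 1 | 1 | 1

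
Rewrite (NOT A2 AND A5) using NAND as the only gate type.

(((A2 NAND A2) NAND A5) NAND ((A2 NAND A2) NAND A5))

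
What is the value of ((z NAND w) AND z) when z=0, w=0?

Substituting: ((0 NAND 0) AND 0)
= 0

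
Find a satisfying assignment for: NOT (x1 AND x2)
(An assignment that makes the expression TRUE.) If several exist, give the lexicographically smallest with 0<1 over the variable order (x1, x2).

x1=0, x2=0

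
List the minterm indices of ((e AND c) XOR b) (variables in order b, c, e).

Σm(3, 4, 5, 6) = (NOT b AND c AND e) OR (b AND NOT c AND NOT e) OR (b AND NOT c AND e) OR (b AND c AND NOT e)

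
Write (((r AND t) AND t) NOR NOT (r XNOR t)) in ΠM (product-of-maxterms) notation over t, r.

ΠM(1, 2, 3) = (t OR NOT r) AND (NOT t OR r) AND (NOT t OR NOT r)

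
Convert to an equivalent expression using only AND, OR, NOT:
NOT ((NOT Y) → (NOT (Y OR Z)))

(NOT Y) AND (Y OR Z)
(Negated implication: NOT(A → B) = A AND NOT B)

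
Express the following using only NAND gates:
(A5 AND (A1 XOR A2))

((A5 NAND ((A1 NAND (A1 NAND A2)) NAND (A2 NAND (A1 NAND A2)))) NAND (A5 NAND ((A1 NAND (A1 NAND A2)) NAND (A2 NAND (A1 NAND A2)))))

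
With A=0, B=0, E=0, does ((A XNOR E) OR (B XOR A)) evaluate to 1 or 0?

Substituting: ((0 XNOR 0) OR (0 XOR 0))
= 1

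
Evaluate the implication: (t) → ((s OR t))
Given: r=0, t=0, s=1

Antecedent (t) = 0; consequent ((s OR t)) = 1.
0 → 1 = 1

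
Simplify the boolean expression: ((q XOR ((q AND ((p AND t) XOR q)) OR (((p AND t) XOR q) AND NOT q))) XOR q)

By XOR self-cancellation ((E XOR v) XOR v = E) then distribution ((E AND v) OR (E AND NOT v) = E):
= ((p AND t) XOR q)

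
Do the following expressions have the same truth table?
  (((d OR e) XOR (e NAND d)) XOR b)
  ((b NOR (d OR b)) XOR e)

No. Counterexample: with e=0, b=1, d=1, Expression 1 = 1 but Expression 2 = 0.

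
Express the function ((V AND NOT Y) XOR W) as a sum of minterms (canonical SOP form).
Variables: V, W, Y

Σm(2, 3, 4, 7) = (NOT V AND W AND NOT Y) OR (NOT V AND W AND Y) OR (V AND NOT W AND NOT Y) OR (V AND W AND Y)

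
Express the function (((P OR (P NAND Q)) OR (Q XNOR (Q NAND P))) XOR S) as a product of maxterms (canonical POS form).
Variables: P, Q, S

ΠM(1, 3, 5, 7) = (P OR Q OR NOT S) AND (P OR NOT Q OR NOT S) AND (NOT P OR Q OR NOT S) AND (NOT P OR NOT Q OR NOT S)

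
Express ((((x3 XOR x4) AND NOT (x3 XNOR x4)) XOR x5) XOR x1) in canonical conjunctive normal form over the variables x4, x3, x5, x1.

(x4 OR x3 OR x5 OR x1) AND (x4 OR x3 OR NOT x5 OR NOT x1) AND (x4 OR NOT x3 OR x5 OR NOT x1) AND (x4 OR NOT x3 OR NOT x5 OR x1) AND (NOT x4 OR x3 OR x5 OR NOT x1) AND (NOT x4 OR x3 OR NOT x5 OR x1) AND (NOT x4 OR NOT x3 OR x5 OR x1) AND (NOT x4 OR NOT x3 OR NOT x5 OR NOT x1)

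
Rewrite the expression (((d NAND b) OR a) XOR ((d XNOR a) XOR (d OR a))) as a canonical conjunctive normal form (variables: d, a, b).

(d OR a OR b) AND (d OR a OR NOT b) AND (d OR NOT a OR b) AND (d OR NOT a OR NOT b) AND (NOT d OR a OR b)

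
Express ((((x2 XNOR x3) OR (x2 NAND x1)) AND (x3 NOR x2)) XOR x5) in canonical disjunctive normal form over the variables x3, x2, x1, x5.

(NOT x3 AND NOT x2 AND NOT x1 AND NOT x5) OR (NOT x3 AND NOT x2 AND x1 AND NOT x5) OR (NOT x3 AND x2 AND NOT x1 AND x5) OR (NOT x3 AND x2 AND x1 AND x5) OR (x3 AND NOT x2 AND NOT x1 AND x5) OR (x3 AND NOT x2 AND x1 AND x5) OR (x3 AND x2 AND NOT x1 AND x5) OR (x3 AND x2 AND x1 AND x5)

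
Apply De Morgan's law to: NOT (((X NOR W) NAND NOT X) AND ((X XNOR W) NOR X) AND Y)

NOT ((X NOR W) NAND NOT X) OR NOT ((X XNOR W) NOR X) OR NOT Y
De Morgan's: NOT(AND of terms) = OR of negations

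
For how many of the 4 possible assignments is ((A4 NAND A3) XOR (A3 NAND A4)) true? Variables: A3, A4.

No assignment satisfies the expression.
Count: 0 out of 4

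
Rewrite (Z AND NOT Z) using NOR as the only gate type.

((Z NOR Z) NOR ((Z NOR Z) NOR (Z NOR Z)))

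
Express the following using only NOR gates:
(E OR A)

((E NOR A) NOR (E NOR A))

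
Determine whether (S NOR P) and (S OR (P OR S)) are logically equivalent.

No. Counterexample: with S=0, P=0, Expression 1 = 1 but Expression 2 = 0.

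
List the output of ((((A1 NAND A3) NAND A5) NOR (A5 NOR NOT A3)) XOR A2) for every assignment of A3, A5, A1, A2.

A3 | A5 | A1 | A2 | Output
--------------------------
0 | 0 | 0 | 0 | 0
0 | 0 | 0 | 1 | 1
0 | 0 | 1 | 0 | 0
0 | 0 | 1 | 1 | 1
0 | 1 | 0 | 0 | 1
0 | 1 | 0 | 1 | 0
0 | 1 | 1 | 0 | 1
0 | 1 | 1 | 1 | 0
1 | 0 | 0 | 0 | 0
1 | 0 | 0 | 1 | 1
1 | 0 | 1 | 0 | 0
1 | 0 | 1 | 1 | 1
1 | 1 | 0 | 0 | 1
1 | 1 | 0 | 1 | 0
1 | 1 | 1 | 0 | 0
1 | 1 | 1 | 1 | 1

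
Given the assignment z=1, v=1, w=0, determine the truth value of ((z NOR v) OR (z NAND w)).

Substituting: ((1 NOR 1) OR (1 NAND 0))
= 1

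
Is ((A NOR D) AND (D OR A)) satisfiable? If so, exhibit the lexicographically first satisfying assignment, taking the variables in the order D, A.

UNSATISFIABLE - no assignment makes this expression true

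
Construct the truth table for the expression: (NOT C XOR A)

A | C | Output
--------------
0 | 0 | 1
0 | 1 | 0
1 | 0 | 0
1 | 1 | 1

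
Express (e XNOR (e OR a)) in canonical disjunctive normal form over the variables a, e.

(NOT a AND NOT e) OR (NOT a AND e) OR (a AND e)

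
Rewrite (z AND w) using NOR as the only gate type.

((z NOR z) NOR (w NOR w))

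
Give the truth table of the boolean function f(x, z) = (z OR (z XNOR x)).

x | z | Output
--------------
0 | 0 | 1
0 | 1 | 1
1 | 0 | 0
1 | 1 | 1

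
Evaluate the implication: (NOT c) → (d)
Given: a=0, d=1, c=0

Antecedent (NOT c) = 1; consequent (d) = 1.
1 → 1 = 1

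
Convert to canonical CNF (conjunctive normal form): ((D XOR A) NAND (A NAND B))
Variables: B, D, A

(B OR D OR NOT A) AND (B OR NOT D OR A) AND (NOT B OR NOT D OR A)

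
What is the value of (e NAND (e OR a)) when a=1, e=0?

Substituting: (0 NAND (0 OR 1))
= 1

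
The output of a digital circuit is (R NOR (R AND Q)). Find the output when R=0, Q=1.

Substituting: (0 NOR (0 AND 1))
= 1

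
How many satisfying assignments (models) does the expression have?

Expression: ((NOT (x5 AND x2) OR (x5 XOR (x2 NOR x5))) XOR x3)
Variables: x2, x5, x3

Satisfying assignments: (0,0,0), (0,1,0), (1,0,0), (1,1,0)
Count: 4 out of 8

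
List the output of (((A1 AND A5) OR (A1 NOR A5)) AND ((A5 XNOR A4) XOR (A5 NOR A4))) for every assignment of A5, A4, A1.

A5 | A4 | A1 | Output
---------------------
0 | 0 | 0 | 0
0 | 0 | 1 | 0
0 | 1 | 0 | 0
0 | 1 | 1 | 0
1 | 0 | 0 | 0
1 | 0 | 1 | 0
1 | 1 | 0 | 0
1 | 1 | 1 | 1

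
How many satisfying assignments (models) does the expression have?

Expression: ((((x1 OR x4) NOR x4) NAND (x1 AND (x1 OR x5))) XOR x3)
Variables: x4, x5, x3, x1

Satisfying assignments: (0,0,0,0), (0,0,0,1), (0,1,0,0), (0,1,0,1), (1,0,0,0), (1,0,0,1), (1,1,0,0), (1,1,0,1)
Count: 8 out of 16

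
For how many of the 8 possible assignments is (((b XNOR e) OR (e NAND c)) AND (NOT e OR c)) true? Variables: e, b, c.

Satisfying assignments: (0,0,0), (0,0,1), (0,1,0), (0,1,1), (1,1,1)
Count: 5 out of 8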